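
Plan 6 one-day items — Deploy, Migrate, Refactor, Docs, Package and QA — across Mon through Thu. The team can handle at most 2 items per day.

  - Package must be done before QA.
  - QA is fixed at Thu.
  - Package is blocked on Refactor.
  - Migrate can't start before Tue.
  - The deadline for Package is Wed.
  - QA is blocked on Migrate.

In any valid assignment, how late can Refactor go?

Tue

Downstream work caps Refactor at Tue.
Refactor at Tue is achievable: Refactor=Tue, Deploy=Mon, Package=Wed, Docs=Mon, Migrate=Tue, QA=Thu.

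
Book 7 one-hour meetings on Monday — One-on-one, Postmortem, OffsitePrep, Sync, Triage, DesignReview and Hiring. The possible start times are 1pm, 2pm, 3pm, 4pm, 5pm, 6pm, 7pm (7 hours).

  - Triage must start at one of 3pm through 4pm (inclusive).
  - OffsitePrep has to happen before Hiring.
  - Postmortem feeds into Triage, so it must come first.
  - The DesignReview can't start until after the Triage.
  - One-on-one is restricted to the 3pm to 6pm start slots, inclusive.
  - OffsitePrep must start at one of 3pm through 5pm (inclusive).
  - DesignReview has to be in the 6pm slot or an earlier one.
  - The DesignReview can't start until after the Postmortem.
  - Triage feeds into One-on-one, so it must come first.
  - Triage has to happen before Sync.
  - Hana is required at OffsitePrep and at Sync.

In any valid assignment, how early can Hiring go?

4pm

Precedence pushes Hiring to at least 4pm.
Hiring at 4pm is achievable: OffsitePrep in 3pm; Postmortem in 1pm; One-on-one in 4pm; DesignReview in 4pm; Sync in 4pm; Hiring in 4pm; Triage in 3pm.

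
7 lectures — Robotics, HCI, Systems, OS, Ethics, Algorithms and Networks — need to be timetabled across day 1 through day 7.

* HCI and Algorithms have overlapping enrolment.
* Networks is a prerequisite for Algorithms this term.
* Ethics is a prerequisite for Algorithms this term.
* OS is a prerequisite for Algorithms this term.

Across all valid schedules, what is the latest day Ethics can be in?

day 6

Downstream work caps Ethics at day 6.
Ethics at day 6 is achievable: OS -> day 1; Ethics -> day 6; Algorithms -> day 7; HCI -> day 1; Robotics -> day 1; Systems -> day 1; Networks -> day 1.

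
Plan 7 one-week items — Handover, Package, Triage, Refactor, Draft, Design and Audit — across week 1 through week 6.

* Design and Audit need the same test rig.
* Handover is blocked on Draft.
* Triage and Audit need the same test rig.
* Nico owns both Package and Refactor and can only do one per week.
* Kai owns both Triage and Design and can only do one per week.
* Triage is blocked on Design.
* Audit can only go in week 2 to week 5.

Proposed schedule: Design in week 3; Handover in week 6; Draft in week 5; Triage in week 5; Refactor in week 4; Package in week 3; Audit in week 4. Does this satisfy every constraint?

Yes, all constraints hold

Nico owns both Package and Refactor and can only do one per week — holds.
Audit can only go in week 2 to week 5 — holds.
Handover is blocked on Draft — holds.
Kai owns both Triage and Design and can only do one per week — holds.
Triage and Audit need the same test rig — holds.
Triage is blocked on Design — holds.
Design and Audit need the same test rig — holds.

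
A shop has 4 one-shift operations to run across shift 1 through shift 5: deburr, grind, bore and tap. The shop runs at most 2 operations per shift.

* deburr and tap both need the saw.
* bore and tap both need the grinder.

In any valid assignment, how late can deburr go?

shift 5

deburr at shift 5 is achievable: deburr -> shift 5, grind -> shift 1, tap -> shift 2, bore -> shift 1.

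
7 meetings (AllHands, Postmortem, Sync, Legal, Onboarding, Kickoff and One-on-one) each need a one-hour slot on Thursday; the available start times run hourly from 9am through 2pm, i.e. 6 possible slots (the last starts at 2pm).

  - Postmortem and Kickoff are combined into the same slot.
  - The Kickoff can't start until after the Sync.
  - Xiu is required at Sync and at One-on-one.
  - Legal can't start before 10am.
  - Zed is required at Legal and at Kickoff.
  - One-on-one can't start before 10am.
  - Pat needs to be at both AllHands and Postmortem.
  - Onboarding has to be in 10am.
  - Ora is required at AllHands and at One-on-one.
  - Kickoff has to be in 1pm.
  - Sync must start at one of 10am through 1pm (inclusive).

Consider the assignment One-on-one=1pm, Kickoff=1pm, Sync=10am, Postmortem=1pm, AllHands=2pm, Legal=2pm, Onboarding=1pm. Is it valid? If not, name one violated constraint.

One-on-one can't start before 10am — holds.
Postmortem and Kickoff are combined into the same slot — holds.
The Kickoff can't start until after the Sync — holds.
Kickoff has to be in 1pm — holds.
Onboarding has to be in 10am — violated.
Sync must start at one of 10am through 1pm (inclusive) — holds.
Xiu is required at Sync and at One-on-one — holds.
Zed is required at Legal and at Kickoff — holds.
Ora is required at AllHands and at One-on-one — holds.
Legal can't start before 10am — holds.
Pat needs to be at both AllHands and Postmortem — holds.

Invalid. Onboarding has to be in 10am.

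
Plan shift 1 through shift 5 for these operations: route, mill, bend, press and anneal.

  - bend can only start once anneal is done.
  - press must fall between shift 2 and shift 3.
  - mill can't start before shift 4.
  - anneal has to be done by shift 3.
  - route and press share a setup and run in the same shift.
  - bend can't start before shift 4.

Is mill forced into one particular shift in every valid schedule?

mill can be shift 4 (e.g. bend -> shift 4; route -> shift 2; anneal -> shift 1; mill -> shift 4; press -> shift 2) or shift 5 (e.g. press=shift 2; anneal=shift 1; route=shift 2; bend=shift 4; mill=shift 5).

No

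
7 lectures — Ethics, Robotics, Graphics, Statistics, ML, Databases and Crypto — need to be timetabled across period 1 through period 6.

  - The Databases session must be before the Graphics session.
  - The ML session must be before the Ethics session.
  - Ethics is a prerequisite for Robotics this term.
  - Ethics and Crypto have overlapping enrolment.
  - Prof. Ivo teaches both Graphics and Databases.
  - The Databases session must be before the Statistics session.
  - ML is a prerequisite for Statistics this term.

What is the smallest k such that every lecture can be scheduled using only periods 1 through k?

3 periods

The precedence chain requires at least 3 distinct periods.
3 works (last occupied period: period 3): for example Ethics -> period 2; ML -> period 1; Databases -> period 1; Crypto -> period 1; Robotics -> period 3; Graphics -> period 2; Statistics -> period 2.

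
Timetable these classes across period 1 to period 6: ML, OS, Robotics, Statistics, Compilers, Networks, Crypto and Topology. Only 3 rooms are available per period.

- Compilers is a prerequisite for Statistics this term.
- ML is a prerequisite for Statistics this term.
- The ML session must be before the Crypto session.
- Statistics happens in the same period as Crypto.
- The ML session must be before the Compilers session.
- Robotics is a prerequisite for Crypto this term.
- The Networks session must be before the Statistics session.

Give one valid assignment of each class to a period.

Networks -> period 1; Crypto -> period 3; Compilers -> period 2; OS -> period 2; Robotics -> period 1; ML -> period 1; Topology -> period 2; Statistics -> period 3

Checking: ML(period 1) before Statistics(period 3); Compilers(period 2) before Statistics(period 3); ML(period 1) before Crypto(period 3); ML(period 1) before Compilers(period 2); Networks(period 1) before Statistics(period 3); Robotics(period 1) before Crypto(period 3); Statistics = Crypto = period 3; max 3 per period (cap 3).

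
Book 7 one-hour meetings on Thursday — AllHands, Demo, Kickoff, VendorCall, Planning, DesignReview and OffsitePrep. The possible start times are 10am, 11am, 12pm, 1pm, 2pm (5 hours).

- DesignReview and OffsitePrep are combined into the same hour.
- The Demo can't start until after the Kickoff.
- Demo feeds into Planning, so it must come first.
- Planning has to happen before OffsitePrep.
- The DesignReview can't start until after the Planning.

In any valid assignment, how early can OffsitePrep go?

1pm

Precedence pushes OffsitePrep to at least 1pm.
OffsitePrep at 1pm is achievable: OffsitePrep=1pm; VendorCall=10am; Demo=11am; AllHands=10am; Kickoff=10am; DesignReview=1pm; Planning=12pm.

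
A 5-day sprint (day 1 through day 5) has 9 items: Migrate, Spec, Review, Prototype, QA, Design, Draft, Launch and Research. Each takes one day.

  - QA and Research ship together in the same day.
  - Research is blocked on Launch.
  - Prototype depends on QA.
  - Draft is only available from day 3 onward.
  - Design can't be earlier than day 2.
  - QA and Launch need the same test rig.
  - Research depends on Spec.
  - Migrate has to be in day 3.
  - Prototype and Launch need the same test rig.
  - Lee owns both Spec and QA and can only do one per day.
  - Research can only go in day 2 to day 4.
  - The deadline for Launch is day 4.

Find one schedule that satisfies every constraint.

Review in day 1; Research in day 2; Launch in day 1; Draft in day 3; Prototype in day 3; QA in day 2; Spec in day 1; Migrate in day 3; Design in day 2

Checking: Spec(day 1) before Research(day 2); Launch(day 1) before Research(day 2); QA(day 2) before Prototype(day 3); Prototype(day 3) != Launch(day 1); QA(day 2) != Launch(day 1); Spec(day 1) != QA(day 2); QA = Research = day 2; Design=day 2 in [day 2,day 5]; Research=day 2 in [day 2,day 4]; Draft=day 3 in [day 3,day 5]; Migrate=day 3 in [day 3,day 3]; Launch=day 1 in [day 1,day 4].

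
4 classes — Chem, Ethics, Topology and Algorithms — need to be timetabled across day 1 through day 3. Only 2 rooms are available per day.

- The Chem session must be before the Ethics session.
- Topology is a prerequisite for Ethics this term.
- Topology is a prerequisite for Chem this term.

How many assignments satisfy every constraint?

3

Enumerating: Chem in day 2, Topology in day 1, Ethics in day 3, Algorithms in day 1 | Algorithms=day 2; Chem=day 2; Topology=day 1; Ethics=day 3 | Algorithms in day 3; Ethics in day 3; Chem in day 2; Topology in day 1.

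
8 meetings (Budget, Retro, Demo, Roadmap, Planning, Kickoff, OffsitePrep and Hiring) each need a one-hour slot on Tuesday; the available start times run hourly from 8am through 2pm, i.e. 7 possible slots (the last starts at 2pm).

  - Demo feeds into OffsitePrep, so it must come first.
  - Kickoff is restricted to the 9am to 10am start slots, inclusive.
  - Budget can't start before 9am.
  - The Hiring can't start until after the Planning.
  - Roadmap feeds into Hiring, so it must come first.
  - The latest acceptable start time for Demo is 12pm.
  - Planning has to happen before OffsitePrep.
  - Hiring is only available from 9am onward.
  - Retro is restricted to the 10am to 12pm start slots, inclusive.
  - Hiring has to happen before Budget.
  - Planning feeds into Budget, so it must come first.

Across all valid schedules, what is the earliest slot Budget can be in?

10am

Budget is available from 9am; precedence pushes Budget to at least 10am.
Budget at 10am is achievable: Budget -> 10am, OffsitePrep -> 9am, Roadmap -> 8am, Hiring -> 9am, Retro -> 10am, Planning -> 8am, Demo -> 8am, Kickoff -> 9am.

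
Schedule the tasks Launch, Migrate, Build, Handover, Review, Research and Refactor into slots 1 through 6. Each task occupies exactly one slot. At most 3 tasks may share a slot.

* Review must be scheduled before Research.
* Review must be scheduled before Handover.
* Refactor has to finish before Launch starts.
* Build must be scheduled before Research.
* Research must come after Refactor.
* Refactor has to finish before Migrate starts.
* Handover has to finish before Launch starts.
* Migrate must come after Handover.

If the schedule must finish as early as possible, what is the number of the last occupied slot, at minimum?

The precedence chain requires at least 3 distinct slots.
With at most 3 per slot and 7 tasks, at least 3 slots are needed.
3 works (last occupied slot: 3): for example Refactor -> 1; Research -> 2; Migrate -> 3; Launch -> 3; Build -> 1; Review -> 1; Handover -> 2.

slot 3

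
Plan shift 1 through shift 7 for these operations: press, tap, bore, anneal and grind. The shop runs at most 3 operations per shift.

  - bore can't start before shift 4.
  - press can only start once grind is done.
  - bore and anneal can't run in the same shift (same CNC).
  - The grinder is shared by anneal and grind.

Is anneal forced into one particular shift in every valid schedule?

No

anneal can be shift 1 (e.g. bore -> shift 4, grind -> shift 2, anneal -> shift 1, press -> shift 3, tap -> shift 1) or shift 2 (e.g. grind in shift 1, anneal in shift 2, tap in shift 1, press in shift 2, bore in shift 4).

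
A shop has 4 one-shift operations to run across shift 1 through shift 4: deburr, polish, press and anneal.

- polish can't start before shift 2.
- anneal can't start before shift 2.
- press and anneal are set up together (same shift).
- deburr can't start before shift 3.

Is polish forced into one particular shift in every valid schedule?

No

polish can be shift 2 (e.g. anneal in shift 2; polish in shift 2; deburr in shift 3; press in shift 2) or shift 3 (e.g. press=shift 2, anneal=shift 2, deburr=shift 3, polish=shift 3).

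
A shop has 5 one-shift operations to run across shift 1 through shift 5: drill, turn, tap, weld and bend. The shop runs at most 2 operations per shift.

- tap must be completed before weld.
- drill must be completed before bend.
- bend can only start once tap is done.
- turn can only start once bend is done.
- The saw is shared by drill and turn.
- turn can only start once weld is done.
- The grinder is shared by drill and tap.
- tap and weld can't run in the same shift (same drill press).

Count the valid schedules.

Splitting on drill: it can be shift 1 (6), shift 2 (9), shift 3 (5). Listing each branch's schedules as (turn, tap, weld, bend) by shift number:
drill=shift 1: (4,2,3,3) (5,2,3,3) (5,2,3,4) (5,2,4,3) (5,2,4,4) (5,3,4,4) — 6.
drill=shift 2: (4,1,2,3) (4,1,3,3) (5,1,2,3) (5,1,2,4) (5,1,3,3) (5,1,3,4) (5,1,4,3) (5,1,4,4) (5,3,4,4) — 9.
drill=shift 3: (5,1,2,4) (5,1,3,4) (5,1,4,4) (5,2,3,4) (5,2,4,4) — 5.
Summing: 6 + 9 + 5 = 20.

20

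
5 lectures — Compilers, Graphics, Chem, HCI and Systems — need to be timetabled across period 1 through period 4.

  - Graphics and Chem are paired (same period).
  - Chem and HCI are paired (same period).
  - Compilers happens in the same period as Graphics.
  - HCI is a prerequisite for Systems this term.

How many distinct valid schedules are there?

6

Splitting on Compilers: it can be period 1 (3), period 2 (2), period 3 (1). Listing each branch's schedules as (Graphics, Chem, HCI, Systems) by period number:
Compilers=period 1: (1,1,1,2) (1,1,1,3) (1,1,1,4) — 3.
Compilers=period 2: (2,2,2,3) (2,2,2,4) — 2.
Compilers=period 3: (3,3,3,4) — 1.
Summing: 3 + 2 + 1 = 6.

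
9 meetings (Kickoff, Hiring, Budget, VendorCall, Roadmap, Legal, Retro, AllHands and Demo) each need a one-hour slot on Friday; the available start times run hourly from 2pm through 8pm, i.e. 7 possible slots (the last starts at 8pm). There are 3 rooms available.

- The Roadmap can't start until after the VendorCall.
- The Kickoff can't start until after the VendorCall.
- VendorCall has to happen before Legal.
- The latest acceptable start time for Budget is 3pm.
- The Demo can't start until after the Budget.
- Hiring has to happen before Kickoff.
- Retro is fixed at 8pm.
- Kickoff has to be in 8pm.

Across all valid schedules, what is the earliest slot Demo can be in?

Precedence pushes Demo to at least 3pm.
Demo at 3pm is achievable: Roadmap -> 3pm; Budget -> 2pm; Kickoff -> 8pm; AllHands -> 4pm; Demo -> 3pm; Hiring -> 2pm; VendorCall -> 2pm; Retro -> 8pm; Legal -> 3pm.

3pm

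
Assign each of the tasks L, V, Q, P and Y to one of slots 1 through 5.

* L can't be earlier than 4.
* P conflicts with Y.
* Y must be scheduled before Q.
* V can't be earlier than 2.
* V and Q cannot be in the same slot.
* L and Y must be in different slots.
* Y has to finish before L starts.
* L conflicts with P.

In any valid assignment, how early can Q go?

Precedence pushes Q to at least 2.
Q at 2 is achievable: Y -> 1, V -> 3, P -> 2, Q -> 2, L -> 4.

2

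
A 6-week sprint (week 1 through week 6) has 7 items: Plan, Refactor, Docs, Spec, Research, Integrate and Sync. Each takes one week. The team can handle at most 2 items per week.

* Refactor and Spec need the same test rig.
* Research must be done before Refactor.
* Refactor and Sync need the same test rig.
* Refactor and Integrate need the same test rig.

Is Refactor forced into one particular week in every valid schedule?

Refactor can be week 2 (e.g. Integrate -> week 3; Refactor -> week 2; Sync -> week 4; Docs -> week 2; Plan -> week 1; Research -> week 1; Spec -> week 3) or week 3 (e.g. Integrate -> week 4; Spec -> week 2; Plan -> week 1; Research -> week 1; Sync -> week 4; Refactor -> week 3; Docs -> week 2).

No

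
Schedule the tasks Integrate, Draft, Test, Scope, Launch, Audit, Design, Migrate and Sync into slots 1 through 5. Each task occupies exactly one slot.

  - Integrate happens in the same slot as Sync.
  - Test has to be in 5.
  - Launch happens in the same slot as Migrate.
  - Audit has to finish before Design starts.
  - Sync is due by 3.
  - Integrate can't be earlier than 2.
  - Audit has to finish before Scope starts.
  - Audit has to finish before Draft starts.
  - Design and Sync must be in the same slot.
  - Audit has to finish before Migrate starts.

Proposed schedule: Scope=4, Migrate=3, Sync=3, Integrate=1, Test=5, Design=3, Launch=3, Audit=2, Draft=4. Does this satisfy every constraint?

Integrate can't be earlier than 2 — violated.
Integrate happens in the same slot as Sync — violated.
Test has to be in 5 — holds.
Launch happens in the same slot as Migrate — holds.
Audit has to finish before Migrate starts — holds.
Design and Sync must be in the same slot — holds.
Sync is due by 3 — holds.
Audit has to finish before Design starts — holds.
Audit has to finish before Scope starts — holds.
Audit has to finish before Draft starts — holds.

No — it violates: Integrate can't be earlier than 2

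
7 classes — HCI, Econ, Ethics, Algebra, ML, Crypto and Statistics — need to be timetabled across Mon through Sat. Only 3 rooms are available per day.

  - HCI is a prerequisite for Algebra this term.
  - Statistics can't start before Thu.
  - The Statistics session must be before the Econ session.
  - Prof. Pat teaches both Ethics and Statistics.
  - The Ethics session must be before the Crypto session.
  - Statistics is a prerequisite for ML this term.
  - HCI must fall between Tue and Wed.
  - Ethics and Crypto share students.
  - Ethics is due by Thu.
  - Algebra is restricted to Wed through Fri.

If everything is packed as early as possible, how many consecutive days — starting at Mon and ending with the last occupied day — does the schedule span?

The precedence chain requires at least 2 distinct days.
With at most 3 per day and 7 classes, at least 3 days are needed.
Propagating the time windows through the other constraints, Econ can't land before Fri — that is day 5 counting from Mon — so the schedule must run through at least 5 days.
5 works (last occupied day: Fri): for example Algebra -> Wed; Ethics -> Mon; Econ -> Fri; HCI -> Tue; Statistics -> Thu; Crypto -> Tue; ML -> Fri.

5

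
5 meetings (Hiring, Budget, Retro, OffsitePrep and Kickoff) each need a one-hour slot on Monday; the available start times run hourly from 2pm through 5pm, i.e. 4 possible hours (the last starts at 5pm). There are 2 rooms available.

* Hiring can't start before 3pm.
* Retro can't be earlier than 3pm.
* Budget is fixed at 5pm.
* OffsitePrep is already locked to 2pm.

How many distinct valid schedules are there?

Splitting on Hiring: it can be 3pm (10), 4pm (10), 5pm (6). Listing each branch's schedules as (Budget, Retro, OffsitePrep, Kickoff):
Hiring=3pm: (5pm,3pm,2pm,2pm) (5pm,3pm,2pm,4pm) (5pm,3pm,2pm,5pm) (5pm,4pm,2pm,2pm) (5pm,4pm,2pm,3pm) (5pm,4pm,2pm,4pm) (5pm,4pm,2pm,5pm) (5pm,5pm,2pm,2pm) (5pm,5pm,2pm,3pm) (5pm,5pm,2pm,4pm) — 10.
Hiring=4pm: (5pm,3pm,2pm,2pm) (5pm,3pm,2pm,3pm) (5pm,3pm,2pm,4pm) (5pm,3pm,2pm,5pm) (5pm,4pm,2pm,2pm) (5pm,4pm,2pm,3pm) (5pm,4pm,2pm,5pm) (5pm,5pm,2pm,2pm) (5pm,5pm,2pm,3pm) (5pm,5pm,2pm,4pm) — 10.
Hiring=5pm: (5pm,3pm,2pm,2pm) (5pm,3pm,2pm,3pm) (5pm,3pm,2pm,4pm) (5pm,4pm,2pm,2pm) (5pm,4pm,2pm,3pm) (5pm,4pm,2pm,4pm) — 6.
Summing: 10 + 10 + 6 = 26.

26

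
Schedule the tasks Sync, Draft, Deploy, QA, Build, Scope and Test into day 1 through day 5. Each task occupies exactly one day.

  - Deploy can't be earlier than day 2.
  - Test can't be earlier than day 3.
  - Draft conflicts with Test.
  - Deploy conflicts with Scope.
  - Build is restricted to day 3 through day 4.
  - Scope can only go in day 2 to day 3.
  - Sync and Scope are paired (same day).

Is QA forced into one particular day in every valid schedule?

QA can be day 1 (e.g. Test -> day 3, Scope -> day 2, Sync -> day 2, QA -> day 1, Draft -> day 1, Deploy -> day 3, Build -> day 3) or day 2 (e.g. Build in day 3, Scope in day 2, Draft in day 1, Sync in day 2, Deploy in day 3, Test in day 3, QA in day 2).

No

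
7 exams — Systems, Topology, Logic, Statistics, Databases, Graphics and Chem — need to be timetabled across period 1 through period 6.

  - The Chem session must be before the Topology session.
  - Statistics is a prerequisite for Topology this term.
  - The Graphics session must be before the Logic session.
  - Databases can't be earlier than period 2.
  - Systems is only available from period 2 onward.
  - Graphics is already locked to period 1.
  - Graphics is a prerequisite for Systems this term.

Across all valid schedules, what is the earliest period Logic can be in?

Precedence pushes Logic to at least period 2.
Logic at period 2 is achievable: Systems=period 2, Topology=period 2, Statistics=period 1, Graphics=period 1, Logic=period 2, Chem=period 1, Databases=period 2.

period 2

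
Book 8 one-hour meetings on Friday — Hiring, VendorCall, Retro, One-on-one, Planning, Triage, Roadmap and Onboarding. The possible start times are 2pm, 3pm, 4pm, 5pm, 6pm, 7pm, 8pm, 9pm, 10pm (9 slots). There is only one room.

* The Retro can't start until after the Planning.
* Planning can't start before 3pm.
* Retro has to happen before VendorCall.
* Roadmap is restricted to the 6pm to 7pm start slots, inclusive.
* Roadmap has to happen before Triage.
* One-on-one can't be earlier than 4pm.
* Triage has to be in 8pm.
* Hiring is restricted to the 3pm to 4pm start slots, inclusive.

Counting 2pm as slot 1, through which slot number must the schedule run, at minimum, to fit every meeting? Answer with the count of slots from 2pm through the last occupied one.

8 slots

The precedence chain requires at least 3 distinct slots.
With at most 1 per slot and 8 meetings, at least 8 slots are needed.
Triage can't be placed before 8pm — that is slot 7 counting from 2pm — so the schedule must run through at least 7 slots.
8 works (last occupied slot: 9pm): for example Retro=7pm, Planning=5pm, VendorCall=9pm, Roadmap=6pm, One-on-one=4pm, Hiring=3pm, Onboarding=2pm, Triage=8pm.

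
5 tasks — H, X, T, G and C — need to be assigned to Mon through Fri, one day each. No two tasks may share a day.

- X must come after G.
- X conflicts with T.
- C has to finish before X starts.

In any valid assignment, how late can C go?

Downstream work caps C at Thu.
C at Thu is achievable: T -> Wed, C -> Thu, G -> Mon, X -> Fri, H -> Tue.

Thu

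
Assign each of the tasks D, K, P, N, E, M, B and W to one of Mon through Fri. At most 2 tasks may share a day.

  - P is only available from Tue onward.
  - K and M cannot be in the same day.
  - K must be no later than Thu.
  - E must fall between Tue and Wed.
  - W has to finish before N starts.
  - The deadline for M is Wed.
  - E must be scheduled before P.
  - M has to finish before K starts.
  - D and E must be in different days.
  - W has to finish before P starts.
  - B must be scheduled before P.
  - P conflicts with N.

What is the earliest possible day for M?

Mon

M's own window allows nothing later than Wed.
M at Mon is achievable: K=Wed; W=Mon; M=Mon; P=Wed; E=Tue; N=Thu; D=Thu; B=Tue.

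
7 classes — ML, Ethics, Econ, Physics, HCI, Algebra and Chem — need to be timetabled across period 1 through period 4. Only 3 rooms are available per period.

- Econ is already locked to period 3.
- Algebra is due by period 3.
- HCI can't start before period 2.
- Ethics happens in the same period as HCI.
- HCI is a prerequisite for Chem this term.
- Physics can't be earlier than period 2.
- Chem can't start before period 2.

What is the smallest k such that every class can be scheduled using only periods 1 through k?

3

The precedence chain requires at least 2 distinct periods.
With at most 3 per period and 7 classes, at least 3 periods are needed.
Econ can't be placed before period 3, so the schedule must run through at least period 3.
3 works (last occupied period: period 3): for example Econ in period 3, Chem in period 3, Ethics in period 2, Physics in period 2, HCI in period 2, ML in period 1, Algebra in period 1.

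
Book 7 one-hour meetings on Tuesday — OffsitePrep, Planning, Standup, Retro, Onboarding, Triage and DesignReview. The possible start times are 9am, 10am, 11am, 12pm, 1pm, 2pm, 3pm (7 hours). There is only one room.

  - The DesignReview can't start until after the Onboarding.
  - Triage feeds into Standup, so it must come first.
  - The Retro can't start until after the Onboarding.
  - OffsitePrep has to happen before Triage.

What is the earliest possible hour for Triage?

10am

Precedence pushes Triage to at least 10am; downstream work caps Triage at 2pm.
Triage at 10am is achievable: Triage in 10am; Standup in 12pm; OffsitePrep in 9am; Retro in 1pm; DesignReview in 2pm; Onboarding in 11am; Planning in 3pm.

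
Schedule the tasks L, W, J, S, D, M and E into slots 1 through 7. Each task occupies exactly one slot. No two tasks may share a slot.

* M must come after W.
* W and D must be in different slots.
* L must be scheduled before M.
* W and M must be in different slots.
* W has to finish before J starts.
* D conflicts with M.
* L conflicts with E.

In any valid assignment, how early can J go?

Precedence pushes J to at least 2.
J at 2 is achievable: W in 1, M in 4, S in 5, E in 7, J in 2, L in 3, D in 6.

2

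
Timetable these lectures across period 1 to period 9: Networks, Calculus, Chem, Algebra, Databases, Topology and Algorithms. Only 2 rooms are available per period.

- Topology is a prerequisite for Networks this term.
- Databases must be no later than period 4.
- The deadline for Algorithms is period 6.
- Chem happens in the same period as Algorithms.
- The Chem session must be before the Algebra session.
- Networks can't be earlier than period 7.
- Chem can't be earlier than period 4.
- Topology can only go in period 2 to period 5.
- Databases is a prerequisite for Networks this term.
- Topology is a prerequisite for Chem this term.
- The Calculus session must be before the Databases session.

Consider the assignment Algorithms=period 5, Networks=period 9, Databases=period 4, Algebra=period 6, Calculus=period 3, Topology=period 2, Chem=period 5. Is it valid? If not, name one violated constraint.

Only 2 rooms are available per period — holds.
Topology is a prerequisite for Chem this term — holds.
Networks can't be earlier than period 7 — holds.
The Chem session must be before the Algebra session — holds.
Chem can't be earlier than period 4 — holds.
The deadline for Algorithms is period 6 — holds.
The Calculus session must be before the Databases session — holds.
Databases is a prerequisite for Networks this term — holds.
Topology can only go in period 2 to period 5 — holds.
Topology is a prerequisite for Networks this term — holds.
Chem happens in the same period as Algorithms — holds.
Databases must be no later than period 4 — holds.

Valid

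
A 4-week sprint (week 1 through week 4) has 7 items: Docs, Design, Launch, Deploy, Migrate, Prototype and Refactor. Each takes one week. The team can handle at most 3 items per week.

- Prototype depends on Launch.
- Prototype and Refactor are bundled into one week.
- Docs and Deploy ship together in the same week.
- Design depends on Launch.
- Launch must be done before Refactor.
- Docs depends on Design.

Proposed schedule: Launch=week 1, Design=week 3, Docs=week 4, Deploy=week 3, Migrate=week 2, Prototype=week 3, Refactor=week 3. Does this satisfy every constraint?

No. The team can handle at most 3 items per week is not satisfied.

Launch must be done before Refactor — holds.
Prototype and Refactor are bundled into one week — holds.
Docs and Deploy ship together in the same week — violated.
Docs depends on Design — holds.
Prototype depends on Launch — holds.
The team can handle at most 3 items per week — violated.
Design depends on Launch — holds.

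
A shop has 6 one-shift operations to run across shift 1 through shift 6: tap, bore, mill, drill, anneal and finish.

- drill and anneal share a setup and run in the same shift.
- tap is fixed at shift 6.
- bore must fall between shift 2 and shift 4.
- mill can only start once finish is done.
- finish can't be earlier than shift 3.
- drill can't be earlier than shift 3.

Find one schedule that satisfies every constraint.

drill -> shift 3; finish -> shift 3; anneal -> shift 3; tap -> shift 6; bore -> shift 2; mill -> shift 4

Checking: finish(shift 3) before mill(shift 4); drill = anneal = shift 3; drill=shift 3 in [shift 3,shift 6]; bore=shift 2 in [shift 2,shift 4]; finish=shift 3 in [shift 3,shift 6]; tap=shift 6 in [shift 6,shift 6].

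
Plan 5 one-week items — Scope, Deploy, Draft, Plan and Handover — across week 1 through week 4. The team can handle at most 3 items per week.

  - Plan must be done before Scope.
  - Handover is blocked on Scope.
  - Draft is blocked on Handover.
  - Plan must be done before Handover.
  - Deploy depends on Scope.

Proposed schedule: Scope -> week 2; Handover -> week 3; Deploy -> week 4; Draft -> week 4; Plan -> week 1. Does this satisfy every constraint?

Yes

Draft is blocked on Handover — holds.
Handover is blocked on Scope — holds.
Plan must be done before Scope — holds.
Plan must be done before Handover — holds.
The team can handle at most 3 items per week — holds.
Deploy depends on Scope — holds.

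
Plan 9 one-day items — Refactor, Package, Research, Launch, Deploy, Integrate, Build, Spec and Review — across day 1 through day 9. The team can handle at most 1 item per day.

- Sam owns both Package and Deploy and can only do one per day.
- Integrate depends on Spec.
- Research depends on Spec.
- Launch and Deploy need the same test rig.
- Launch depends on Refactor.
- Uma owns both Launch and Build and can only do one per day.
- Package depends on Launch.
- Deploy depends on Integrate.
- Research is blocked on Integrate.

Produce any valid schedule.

Research in day 3; Package in day 6; Refactor in day 4; Launch in day 5; Integrate in day 2; Spec in day 1; Deploy in day 7; Review in day 9; Build in day 8

Checking: Integrate(day 2) before Deploy(day 7); Refactor(day 4) before Launch(day 5); Spec(day 1) before Integrate(day 2); Launch(day 5) before Package(day 6); Spec(day 1) before Research(day 3); Integrate(day 2) before Research(day 3); Package(day 6) != Deploy(day 7); Launch(day 5) != Build(day 8); Launch(day 5) != Deploy(day 7); max 1 per day (cap 1).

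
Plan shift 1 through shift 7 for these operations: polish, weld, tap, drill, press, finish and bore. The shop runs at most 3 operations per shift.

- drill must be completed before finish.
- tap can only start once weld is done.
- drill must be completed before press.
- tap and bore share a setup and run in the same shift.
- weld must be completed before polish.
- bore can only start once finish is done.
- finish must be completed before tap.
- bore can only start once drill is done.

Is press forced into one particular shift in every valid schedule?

No

press can be shift 2 (e.g. drill in shift 1; finish in shift 2; tap in shift 3; bore in shift 3; press in shift 2; weld in shift 1; polish in shift 2) or shift 3 (e.g. finish -> shift 2; weld -> shift 1; press -> shift 3; bore -> shift 3; tap -> shift 3; drill -> shift 1; polish -> shift 2).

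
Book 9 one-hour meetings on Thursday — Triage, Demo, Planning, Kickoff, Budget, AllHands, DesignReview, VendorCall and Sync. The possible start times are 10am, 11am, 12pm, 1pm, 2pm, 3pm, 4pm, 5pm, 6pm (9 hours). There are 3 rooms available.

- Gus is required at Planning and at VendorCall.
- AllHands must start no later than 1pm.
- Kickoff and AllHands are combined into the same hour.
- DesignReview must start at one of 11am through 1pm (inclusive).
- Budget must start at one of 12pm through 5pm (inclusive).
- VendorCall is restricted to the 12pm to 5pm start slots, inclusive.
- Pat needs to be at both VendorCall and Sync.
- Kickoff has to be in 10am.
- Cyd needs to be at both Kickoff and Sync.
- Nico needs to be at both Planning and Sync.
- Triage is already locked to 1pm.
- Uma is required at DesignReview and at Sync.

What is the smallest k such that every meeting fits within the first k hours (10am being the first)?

4 hours

With at most 3 per hour and 9 meetings, at least 3 hours are needed.
Triage can't be placed before 1pm — that is hour 4 counting from 10am — so the schedule must run through at least 4 hours.
4 works (last occupied hour: 1pm): for example AllHands -> 10am; Planning -> 11am; Demo -> 10am; Kickoff -> 10am; DesignReview -> 11am; Triage -> 1pm; VendorCall -> 12pm; Budget -> 12pm; Sync -> 1pm.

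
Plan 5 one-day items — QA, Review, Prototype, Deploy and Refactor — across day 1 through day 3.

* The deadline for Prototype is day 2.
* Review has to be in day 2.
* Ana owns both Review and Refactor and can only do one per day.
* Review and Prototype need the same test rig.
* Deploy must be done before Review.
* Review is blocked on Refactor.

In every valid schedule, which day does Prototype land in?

day 1

Prototype's window is day 1–day 2.
Review is fixed at day 2, and Prototype can't share a day with Review.
So Prototype must be day 1.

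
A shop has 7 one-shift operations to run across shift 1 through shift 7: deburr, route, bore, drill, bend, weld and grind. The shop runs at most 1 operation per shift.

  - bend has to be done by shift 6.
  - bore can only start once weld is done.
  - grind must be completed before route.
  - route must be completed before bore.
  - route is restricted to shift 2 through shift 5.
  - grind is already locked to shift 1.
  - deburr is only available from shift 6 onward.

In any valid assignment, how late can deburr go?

shift 7

Deburr is available from shift 6.
deburr at shift 7 is achievable: drill=shift 6, weld=shift 4, bend=shift 3, route=shift 2, bore=shift 5, grind=shift 1, deburr=shift 7.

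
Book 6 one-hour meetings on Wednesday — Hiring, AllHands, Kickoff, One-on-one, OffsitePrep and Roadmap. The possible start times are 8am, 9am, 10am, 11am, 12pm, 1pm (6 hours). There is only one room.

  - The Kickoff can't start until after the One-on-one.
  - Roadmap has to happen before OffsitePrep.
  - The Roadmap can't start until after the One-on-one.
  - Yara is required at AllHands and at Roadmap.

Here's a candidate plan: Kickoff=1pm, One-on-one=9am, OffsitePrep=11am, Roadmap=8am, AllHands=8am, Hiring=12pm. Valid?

No — it violates: Yara is required at AllHands and at Roadmap

There is only one room — violated.
The Roadmap can't start until after the One-on-one — violated.
Yara is required at AllHands and at Roadmap — violated.
The Kickoff can't start until after the One-on-one — holds.
Roadmap has to happen before OffsitePrep — holds.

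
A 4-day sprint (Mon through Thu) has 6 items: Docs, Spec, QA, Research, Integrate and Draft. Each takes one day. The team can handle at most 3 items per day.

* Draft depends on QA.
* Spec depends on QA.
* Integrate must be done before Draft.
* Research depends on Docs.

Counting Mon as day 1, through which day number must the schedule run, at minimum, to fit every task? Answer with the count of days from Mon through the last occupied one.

The precedence chain requires at least 2 distinct days.
With at most 3 per day and 6 tasks, at least 2 days are needed.
2 works (last occupied day: Tue): for example Research=Tue; Draft=Tue; Spec=Tue; Integrate=Mon; Docs=Mon; QA=Mon.

2 days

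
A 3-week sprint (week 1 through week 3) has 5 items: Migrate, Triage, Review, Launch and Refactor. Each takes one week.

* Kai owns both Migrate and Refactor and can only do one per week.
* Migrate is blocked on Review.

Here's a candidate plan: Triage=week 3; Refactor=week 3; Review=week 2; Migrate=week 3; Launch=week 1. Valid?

No. Kai owns both Migrate and Refactor and can only do one per week is not satisfied.

Kai owns both Migrate and Refactor and can only do one per week — violated.
Migrate is blocked on Review — holds.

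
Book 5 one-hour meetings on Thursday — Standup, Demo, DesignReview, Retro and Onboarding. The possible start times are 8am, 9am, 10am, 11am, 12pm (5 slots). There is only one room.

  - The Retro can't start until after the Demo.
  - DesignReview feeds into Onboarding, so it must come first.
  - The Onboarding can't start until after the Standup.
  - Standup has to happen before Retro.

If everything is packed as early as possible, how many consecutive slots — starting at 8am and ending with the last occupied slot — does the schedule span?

5

The precedence chain requires at least 2 distinct slots.
With at most 1 per slot and 5 meetings, at least 5 slots are needed.
5 works (last occupied slot: 12pm): for example Standup=8am, Demo=9am, DesignReview=11am, Retro=10am, Onboarding=12pm.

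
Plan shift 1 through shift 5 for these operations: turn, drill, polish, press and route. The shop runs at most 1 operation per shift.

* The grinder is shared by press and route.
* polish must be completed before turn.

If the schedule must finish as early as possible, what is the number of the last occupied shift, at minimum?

5

The precedence chain requires at least 2 distinct shifts.
With at most 1 per shift and 5 operations, at least 5 shifts are needed.
5 works (last occupied shift: shift 5): for example press=shift 4, drill=shift 3, polish=shift 1, turn=shift 2, route=shift 5.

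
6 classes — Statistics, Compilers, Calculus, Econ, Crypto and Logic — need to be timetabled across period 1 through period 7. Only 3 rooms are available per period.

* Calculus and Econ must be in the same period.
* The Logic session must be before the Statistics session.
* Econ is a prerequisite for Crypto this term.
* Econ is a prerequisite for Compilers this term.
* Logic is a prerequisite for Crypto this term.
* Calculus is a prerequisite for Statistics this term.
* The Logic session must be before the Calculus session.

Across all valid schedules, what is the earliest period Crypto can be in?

period 3

Precedence pushes Crypto to at least period 3.
Crypto at period 3 is achievable: Statistics=period 3; Logic=period 1; Econ=period 2; Calculus=period 2; Crypto=period 3; Compilers=period 3.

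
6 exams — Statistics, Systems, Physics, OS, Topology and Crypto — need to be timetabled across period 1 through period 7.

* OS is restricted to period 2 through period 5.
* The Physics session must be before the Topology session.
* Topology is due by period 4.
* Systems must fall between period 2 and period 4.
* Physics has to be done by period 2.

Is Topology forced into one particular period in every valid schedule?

No

Topology can be period 2 (e.g. OS=period 2, Statistics=period 1, Physics=period 1, Systems=period 2, Crypto=period 1, Topology=period 2) or period 3 (e.g. OS -> period 2; Physics -> period 1; Crypto -> period 1; Statistics -> period 1; Topology -> period 3; Systems -> period 2).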